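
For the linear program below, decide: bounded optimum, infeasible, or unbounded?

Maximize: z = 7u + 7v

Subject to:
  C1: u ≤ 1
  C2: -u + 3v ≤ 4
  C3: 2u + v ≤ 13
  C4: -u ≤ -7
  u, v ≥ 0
C1 requires u ≤ 1, while C4 (-u ≤ -7) is equivalent to u ≥ 7. Together they would need 7 ≤ u ≤ 1, which is impossible since 7 > 1. No point satisfies all constraints.

Infeasible — the constraint set is empty.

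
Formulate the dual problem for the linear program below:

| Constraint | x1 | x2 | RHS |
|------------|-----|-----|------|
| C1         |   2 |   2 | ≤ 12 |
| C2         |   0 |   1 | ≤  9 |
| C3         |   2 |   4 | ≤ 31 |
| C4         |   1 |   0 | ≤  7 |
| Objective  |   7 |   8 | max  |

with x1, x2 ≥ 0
Minimize: z = 12y1 + 9y2 + 31y3 + 7y4

Subject to:
  C1: -2y1 - 2y3 - y4 ≤ -7
  C2: -2y1 - y2 - 4y3 ≤ -8
  y1, y2, y3, y4 ≥ 0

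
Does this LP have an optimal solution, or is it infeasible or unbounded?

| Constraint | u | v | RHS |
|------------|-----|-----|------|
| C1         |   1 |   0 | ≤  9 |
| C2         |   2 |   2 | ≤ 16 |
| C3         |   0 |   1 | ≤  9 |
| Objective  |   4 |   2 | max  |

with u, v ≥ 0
The point (8, 0) satisfies every constraint, so the LP is feasible; the constraints give u ≤ 9 and v ≤ 9, which with u, v ≥ 0 keep the feasible region inside a bounded box. A feasible, bounded LP attains a finite optimum at a vertex.

Feasible with finite optimum z* = 32 at (8, 0).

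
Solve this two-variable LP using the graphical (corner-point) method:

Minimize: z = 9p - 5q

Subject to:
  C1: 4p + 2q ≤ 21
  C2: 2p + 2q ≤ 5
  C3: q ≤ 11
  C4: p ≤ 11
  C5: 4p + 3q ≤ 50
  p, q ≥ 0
Each vertex is the intersection of two constraint boundaries that also satisfies all remaining constraints:
  p = 0 and q = 0 → (0, 0)
  2p + 2q = 5 and q = 0 → (2.5, 0)
  2p + 2q = 5 and p = 0 → (0, 2.5)

Evaluating z = 9p - 5q at each vertex:
  (0, 0): z = 0
  (2.5, 0): z = 22.5
  (0, 2.5): z = -12.5

The minimum is at (0, 2.5) with z = -12.5.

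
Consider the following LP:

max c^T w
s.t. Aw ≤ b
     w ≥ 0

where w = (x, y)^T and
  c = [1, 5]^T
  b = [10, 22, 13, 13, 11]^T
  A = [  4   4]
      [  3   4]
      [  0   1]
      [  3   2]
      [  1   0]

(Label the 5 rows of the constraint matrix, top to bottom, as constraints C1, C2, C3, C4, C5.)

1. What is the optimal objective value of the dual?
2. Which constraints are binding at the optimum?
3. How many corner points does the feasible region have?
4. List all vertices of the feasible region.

1. 12.5 (by strong duality, equal to the primal optimum)
2. C1, x ≥ 0
3. 3
4. (0, 0), (2.5, 0), (0, 2.5)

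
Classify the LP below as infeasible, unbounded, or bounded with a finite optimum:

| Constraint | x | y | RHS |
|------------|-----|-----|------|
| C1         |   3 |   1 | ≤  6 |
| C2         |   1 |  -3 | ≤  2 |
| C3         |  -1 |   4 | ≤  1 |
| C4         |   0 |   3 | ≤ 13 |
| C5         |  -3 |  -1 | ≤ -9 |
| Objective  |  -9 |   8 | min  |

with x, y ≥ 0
C1 requires 3x + y ≤ 6, while C5 (-3x - y ≤ -9) is equivalent to 3x + y ≥ 9. Together they would need 9 ≤ 3x + y ≤ 6, which is impossible since 9 > 6. No point satisfies all constraints.

Infeasible — the constraint set is empty.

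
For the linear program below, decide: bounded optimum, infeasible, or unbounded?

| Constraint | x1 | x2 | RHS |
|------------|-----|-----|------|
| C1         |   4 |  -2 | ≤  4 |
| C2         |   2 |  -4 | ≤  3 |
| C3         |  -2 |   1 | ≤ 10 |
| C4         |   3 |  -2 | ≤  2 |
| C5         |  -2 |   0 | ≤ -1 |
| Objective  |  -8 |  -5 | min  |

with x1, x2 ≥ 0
Feasible point: (1, 1) satisfies every constraint, so the LP is feasible.
Direction d = (1, 2): for each constraint row a, a·d ≤ 0 —
  (4)(1) + (-2)(2) = 0 ≤ 0
  (2)(1) + (-4)(2) = -6 ≤ 0
  (-2)(1) + (1)(2) = 0 ≤ 0
  (3)(1) + (-2)(2) = -1 ≤ 0
  (-2)(1) + (0)(2) = -2 ≤ 0
and d ≥ 0, so (1, 1) + t·d stays feasible for every t ≥ 0. Along this ray z = -8x1 - 5x2 changes by -18 per unit t, so z → −∞.

The LP is unbounded; z can be made arbitrarily small.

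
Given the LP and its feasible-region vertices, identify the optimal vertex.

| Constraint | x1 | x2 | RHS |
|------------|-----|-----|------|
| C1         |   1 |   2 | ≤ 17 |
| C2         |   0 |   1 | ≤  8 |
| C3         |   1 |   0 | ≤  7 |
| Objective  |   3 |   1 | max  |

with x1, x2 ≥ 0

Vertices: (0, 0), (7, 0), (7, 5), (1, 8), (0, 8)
(7, 5) with z = 26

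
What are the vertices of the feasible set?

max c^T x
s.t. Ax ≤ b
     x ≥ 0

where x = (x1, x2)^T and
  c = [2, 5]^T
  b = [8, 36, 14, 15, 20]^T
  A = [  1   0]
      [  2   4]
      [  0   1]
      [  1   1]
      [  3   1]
Each vertex is the intersection of two constraint boundaries that also satisfies all remaining constraints:
  x1 = 0 and x2 = 0 → (0, 0)
  3x1 + x2 = 20 and x2 = 0 → (6.667, 0)
  2x1 + 4x2 = 36 and 3x1 + x2 = 20 → (4.4, 6.8)
  2x1 + 4x2 = 36 and x1 = 0 → (0, 9)

Vertices: (0, 0), (6.667, 0), (4.4, 6.8), (0, 9)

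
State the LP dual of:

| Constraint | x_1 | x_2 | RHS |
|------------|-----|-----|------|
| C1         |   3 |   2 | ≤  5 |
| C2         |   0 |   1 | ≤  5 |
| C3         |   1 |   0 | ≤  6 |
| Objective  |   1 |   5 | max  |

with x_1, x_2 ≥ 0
Minimize: z = 5y1 + 5y2 + 6y3

Subject to:
  C1: -3y1 - y3 ≤ -1
  C2: -2y1 - y2 ≤ -5
  y1, y2, y3 ≥ 0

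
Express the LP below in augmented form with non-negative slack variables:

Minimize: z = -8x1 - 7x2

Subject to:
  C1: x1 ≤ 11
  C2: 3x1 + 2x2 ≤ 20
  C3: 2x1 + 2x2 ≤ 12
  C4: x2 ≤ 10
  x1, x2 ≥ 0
min z = -8x1 - 7x2

s.t.
  x1 + s1 = 11
  3x1 + 2x2 + s2 = 20
  2x1 + 2x2 + s3 = 12
  x2 + s4 = 10
  x1, x2, s1, s2, s3, s4 ≥ 0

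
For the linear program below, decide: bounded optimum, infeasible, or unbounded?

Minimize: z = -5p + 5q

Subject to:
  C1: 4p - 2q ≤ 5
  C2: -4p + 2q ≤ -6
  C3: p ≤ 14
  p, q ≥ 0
C1 requires 4p - 2q ≤ 5, while C2 (-4p + 2q ≤ -6) is equivalent to 4p - 2q ≥ 6. Together they would need 6 ≤ 4p - 2q ≤ 5, which is impossible since 6 > 5. No point satisfies all constraints.

The feasible region is empty; the LP is infeasible.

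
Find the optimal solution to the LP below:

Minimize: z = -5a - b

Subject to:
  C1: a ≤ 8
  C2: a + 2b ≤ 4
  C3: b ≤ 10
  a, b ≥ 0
Each vertex is the intersection of two constraint boundaries that also satisfies all remaining constraints:
  a = 0 and b = 0 → (0, 0)
  a + 2b = 4 and b = 0 → (4, 0)
  a + 2b = 4 and a = 0 → (0, 2)

Evaluating z = -5a - b at each vertex:
  (0, 0): z = 0
  (4, 0): z = -20
  (0, 2): z = -2

The minimum is at (4, 0) with z = -20.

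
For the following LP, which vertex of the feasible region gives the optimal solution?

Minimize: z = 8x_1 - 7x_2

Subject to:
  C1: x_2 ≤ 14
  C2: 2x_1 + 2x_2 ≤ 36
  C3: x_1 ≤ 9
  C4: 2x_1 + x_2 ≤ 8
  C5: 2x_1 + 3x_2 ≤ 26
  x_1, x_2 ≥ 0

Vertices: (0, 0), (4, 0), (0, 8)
Evaluating z = 8x_1 - 7x_2 at each vertex:
  (0, 0): z = 0
  (4, 0): z = 32
  (0, 8): z = -56

The smallest value is z = -56, attained at (0, 8).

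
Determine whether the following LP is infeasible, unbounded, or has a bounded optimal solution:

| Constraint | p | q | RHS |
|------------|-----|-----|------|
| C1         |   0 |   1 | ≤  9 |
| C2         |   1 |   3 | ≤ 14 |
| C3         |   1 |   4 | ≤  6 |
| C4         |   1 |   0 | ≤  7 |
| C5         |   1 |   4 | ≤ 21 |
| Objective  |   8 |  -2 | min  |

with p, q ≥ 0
The point (0, 1.5) satisfies every constraint, so the LP is feasible; the constraints give p ≤ 7 and q ≤ 9, which with p, q ≥ 0 keep the feasible region inside a bounded box. A feasible, bounded LP attains a finite optimum at a vertex.

Evaluating z = 8p - 2q at each vertex:
  (0, 0): z = 0
  (6, 0): z = 48
  (0, 1.5): z = -3

The LP has an optimal solution: (0, 1.5) with z = -3.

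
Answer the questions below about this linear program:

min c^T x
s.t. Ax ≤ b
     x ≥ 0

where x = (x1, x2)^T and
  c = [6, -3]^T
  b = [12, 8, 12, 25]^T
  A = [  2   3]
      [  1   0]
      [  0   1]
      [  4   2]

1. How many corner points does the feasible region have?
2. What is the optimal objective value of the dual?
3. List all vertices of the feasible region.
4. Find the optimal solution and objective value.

1. 3
2. -12 (by strong duality, equal to the primal optimum)
3. (0, 0), (6, 0), (0, 4)
4. x1 = 0, x2 = 4, z = -12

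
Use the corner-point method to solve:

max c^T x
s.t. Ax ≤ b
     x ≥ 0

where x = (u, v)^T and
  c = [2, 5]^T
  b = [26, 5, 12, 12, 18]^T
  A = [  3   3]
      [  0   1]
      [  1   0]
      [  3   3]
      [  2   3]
u = 0, v = 4, z = 20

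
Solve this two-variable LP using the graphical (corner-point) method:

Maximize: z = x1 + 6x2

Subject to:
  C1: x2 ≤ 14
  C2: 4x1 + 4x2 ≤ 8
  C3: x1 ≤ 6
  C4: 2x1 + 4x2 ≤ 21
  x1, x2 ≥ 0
Each vertex is the intersection of two constraint boundaries that also satisfies all remaining constraints:
  x1 = 0 and x2 = 0 → (0, 0)
  4x1 + 4x2 = 8 and x2 = 0 → (2, 0)
  4x1 + 4x2 = 8 and x1 = 0 → (0, 2)

Evaluating z = x1 + 6x2 at each vertex:
  (0, 0): z = 0
  (2, 0): z = 2
  (0, 2): z = 12

The maximum is at (0, 2) with z = 12.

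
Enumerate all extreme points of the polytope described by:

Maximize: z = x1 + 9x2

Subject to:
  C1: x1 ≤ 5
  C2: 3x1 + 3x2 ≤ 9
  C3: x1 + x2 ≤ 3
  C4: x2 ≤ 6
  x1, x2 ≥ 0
Each vertex is the intersection of two constraint boundaries that also satisfies all remaining constraints:
  x1 = 0 and x2 = 0 → (0, 0)
  3x1 + 3x2 = 9 and x2 = 0 → (3, 0)
  3x1 + 3x2 = 9 and x1 = 0 → (0, 3)

Vertices: (0, 0), (3, 0), (0, 3)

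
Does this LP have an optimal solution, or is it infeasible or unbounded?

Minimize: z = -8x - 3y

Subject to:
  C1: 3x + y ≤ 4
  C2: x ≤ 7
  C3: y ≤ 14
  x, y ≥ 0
The point (0, 4) satisfies every constraint, so the LP is feasible; the constraints give x ≤ 7 and y ≤ 14, which with x, y ≥ 0 keep the feasible region inside a bounded box. A feasible, bounded LP attains a finite optimum at a vertex.

Evaluating z = -8x - 3y at each vertex:
  (0, 0): z = 0
  (1.333, 0): z = -10.67
  (0, 4): z = -12

Feasible with finite optimum z* = -12 at (0, 4).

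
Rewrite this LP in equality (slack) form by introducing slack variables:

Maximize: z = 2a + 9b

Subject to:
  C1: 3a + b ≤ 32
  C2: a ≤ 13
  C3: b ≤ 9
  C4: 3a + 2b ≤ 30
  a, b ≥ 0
max z = 2a + 9b

s.t.
  3a + b + s1 = 32
  a + s2 = 13
  b + s3 = 9
  3a + 2b + s4 = 30
  a, b, s1, s2, s3, s4 ≥ 0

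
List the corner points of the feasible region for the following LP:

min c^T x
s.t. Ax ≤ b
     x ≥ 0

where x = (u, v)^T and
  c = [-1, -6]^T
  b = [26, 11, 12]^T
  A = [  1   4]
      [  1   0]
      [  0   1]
Each vertex is the intersection of two constraint boundaries that also satisfies all remaining constraints:
  u = 0 and v = 0 → (0, 0)
  u = 11 and v = 0 → (11, 0)
  u + 4v = 26 and u = 11 → (11, 3.75)
  u + 4v = 26 and u = 0 → (0, 6.5)

Vertices: (0, 0), (11, 0), (11, 3.75), (0, 6.5)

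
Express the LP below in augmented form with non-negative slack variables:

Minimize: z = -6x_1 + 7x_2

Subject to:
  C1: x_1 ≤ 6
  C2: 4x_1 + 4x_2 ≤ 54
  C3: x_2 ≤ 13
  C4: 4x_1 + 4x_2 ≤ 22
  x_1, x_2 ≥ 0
min z = -6x_1 + 7x_2

s.t.
  x_1 + s1 = 6
  4x_1 + 4x_2 + s2 = 54
  x_2 + s3 = 13
  4x_1 + 4x_2 + s4 = 22
  x_1, x_2, s1, s2, s3, s4 ≥ 0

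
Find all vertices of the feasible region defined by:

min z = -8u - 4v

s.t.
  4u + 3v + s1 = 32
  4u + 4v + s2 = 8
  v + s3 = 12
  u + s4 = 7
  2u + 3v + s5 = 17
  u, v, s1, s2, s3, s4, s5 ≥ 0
Each vertex is the intersection of two constraint boundaries that also satisfies all remaining constraints:
  u = 0 and v = 0 → (0, 0)
  4u + 4v = 8 and v = 0 → (2, 0)
  4u + 4v = 8 and u = 0 → (0, 2)

Vertices: (0, 0), (2, 0), (0, 2)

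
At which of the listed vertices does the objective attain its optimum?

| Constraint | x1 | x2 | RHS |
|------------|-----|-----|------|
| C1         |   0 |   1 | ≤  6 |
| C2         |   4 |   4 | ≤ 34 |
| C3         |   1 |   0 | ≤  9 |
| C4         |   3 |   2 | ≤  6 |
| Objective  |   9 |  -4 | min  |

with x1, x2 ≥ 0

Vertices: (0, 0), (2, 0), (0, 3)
(0, 3) with z = -12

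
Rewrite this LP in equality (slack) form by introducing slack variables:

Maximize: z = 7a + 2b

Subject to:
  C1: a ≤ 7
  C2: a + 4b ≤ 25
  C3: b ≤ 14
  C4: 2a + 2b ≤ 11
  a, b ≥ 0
max z = 7a + 2b

s.t.
  a + s1 = 7
  a + 4b + s2 = 25
  b + s3 = 14
  2a + 2b + s4 = 11
  a, b, s1, s2, s3, s4 ≥ 0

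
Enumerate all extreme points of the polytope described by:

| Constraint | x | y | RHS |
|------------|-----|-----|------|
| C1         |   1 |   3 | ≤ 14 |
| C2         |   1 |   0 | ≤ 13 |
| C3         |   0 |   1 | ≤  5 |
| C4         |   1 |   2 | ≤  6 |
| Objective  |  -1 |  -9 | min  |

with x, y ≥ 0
Each vertex is the intersection of two constraint boundaries that also satisfies all remaining constraints:
  x = 0 and y = 0 → (0, 0)
  x + 2y = 6 and y = 0 → (6, 0)
  x + 2y = 6 and x = 0 → (0, 3)

Vertices: (0, 0), (6, 0), (0, 3)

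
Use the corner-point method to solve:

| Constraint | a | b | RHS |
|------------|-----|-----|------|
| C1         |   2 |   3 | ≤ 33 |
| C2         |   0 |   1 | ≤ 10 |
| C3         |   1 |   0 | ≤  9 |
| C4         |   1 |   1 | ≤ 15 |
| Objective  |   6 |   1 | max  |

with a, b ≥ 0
a = 9, b = 5, z = 59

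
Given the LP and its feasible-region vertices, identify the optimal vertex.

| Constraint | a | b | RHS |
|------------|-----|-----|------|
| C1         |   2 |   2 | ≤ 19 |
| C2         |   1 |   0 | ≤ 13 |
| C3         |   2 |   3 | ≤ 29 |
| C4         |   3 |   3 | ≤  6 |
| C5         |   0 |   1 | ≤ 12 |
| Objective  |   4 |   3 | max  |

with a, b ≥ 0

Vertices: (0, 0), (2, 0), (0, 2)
(2, 0) with z = 8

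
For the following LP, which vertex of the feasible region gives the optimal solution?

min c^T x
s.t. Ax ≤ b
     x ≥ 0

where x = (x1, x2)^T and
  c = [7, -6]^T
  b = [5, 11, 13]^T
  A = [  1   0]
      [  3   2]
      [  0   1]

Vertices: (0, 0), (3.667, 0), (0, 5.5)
Evaluating z = 7x1 - 6x2 at each vertex:
  (0, 0): z = 0
  (3.667, 0): z = 25.67
  (0, 5.5): z = -33

The smallest value is z = -33, attained at (0, 5.5).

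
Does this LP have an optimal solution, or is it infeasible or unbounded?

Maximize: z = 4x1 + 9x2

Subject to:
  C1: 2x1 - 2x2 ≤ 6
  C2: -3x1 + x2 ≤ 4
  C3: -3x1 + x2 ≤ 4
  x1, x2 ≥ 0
Feasible point: (0, 0) satisfies every constraint, so the LP is feasible.
Direction d = (1, 1): for each constraint row a, a·d ≤ 0 —
  (2)(1) + (-2)(1) = 0 ≤ 0
  (-3)(1) + (1)(1) = -2 ≤ 0
  (-3)(1) + (1)(1) = -2 ≤ 0
and d ≥ 0, so (0, 0) + t·d stays feasible for every t ≥ 0. Along this ray z = 4x1 + 9x2 changes by 13 per unit t, so z → +∞.

Unbounded: there is a feasible ray along which z → +∞.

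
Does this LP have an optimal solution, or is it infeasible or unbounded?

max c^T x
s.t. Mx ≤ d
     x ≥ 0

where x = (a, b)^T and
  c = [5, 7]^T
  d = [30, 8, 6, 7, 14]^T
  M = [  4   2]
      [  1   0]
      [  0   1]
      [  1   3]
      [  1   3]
The point (7, 0) satisfies every constraint, so the LP is feasible; the constraints give a ≤ 8 and b ≤ 6, which with a, b ≥ 0 keep the feasible region inside a bounded box. A feasible, bounded LP attains a finite optimum at a vertex.

Evaluating z = 5a + 7b at each vertex:
  (0, 0): z = 0
  (7, 0): z = 35
  (0, 2.333): z = 16.33

The LP has an optimal solution: (7, 0) with z = 35.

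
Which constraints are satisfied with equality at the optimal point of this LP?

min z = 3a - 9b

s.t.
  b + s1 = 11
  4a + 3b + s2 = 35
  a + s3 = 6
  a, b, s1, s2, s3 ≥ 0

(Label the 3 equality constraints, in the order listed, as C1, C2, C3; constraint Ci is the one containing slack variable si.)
Optimal: a = 0, b = 11
Slack at optimum:
  C1: slack = 0 (binding)
  C2: slack = 2
  C3: slack = 6
  a ≥ 0: a = 0 (binding)
  b ≥ 0: b = 11
Binding constraints: C1, a ≥ 0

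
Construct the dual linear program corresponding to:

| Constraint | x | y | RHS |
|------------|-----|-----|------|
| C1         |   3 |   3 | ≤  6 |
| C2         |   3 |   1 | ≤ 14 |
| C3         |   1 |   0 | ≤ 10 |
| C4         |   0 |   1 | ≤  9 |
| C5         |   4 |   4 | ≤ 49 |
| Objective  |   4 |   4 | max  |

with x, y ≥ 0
Minimize: z = 6y1 + 14y2 + 10y3 + 9y4 + 49y5

Subject to:
  C1: -3y1 - 3y2 - y3 - 4y5 ≤ -4
  C2: -3y1 - y2 - y4 - 4y5 ≤ -4
  y1, y2, y3, y4, y5 ≥ 0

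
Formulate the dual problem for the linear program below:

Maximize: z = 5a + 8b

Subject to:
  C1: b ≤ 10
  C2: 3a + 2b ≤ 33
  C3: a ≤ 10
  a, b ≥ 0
Minimize: z = 10y1 + 33y2 + 10y3

Subject to:
  C1: -3y2 - y3 ≤ -5
  C2: -y1 - 2y2 ≤ -8
  y1, y2, y3 ≥ 0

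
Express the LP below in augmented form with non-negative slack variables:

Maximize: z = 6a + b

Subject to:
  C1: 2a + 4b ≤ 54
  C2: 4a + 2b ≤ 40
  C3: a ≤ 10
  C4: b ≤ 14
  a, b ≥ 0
max z = 6a + b

s.t.
  2a + 4b + s1 = 54
  4a + 2b + s2 = 40
  a + s3 = 10
  b + s4 = 14
  a, b, s1, s2, s3, s4 ≥ 0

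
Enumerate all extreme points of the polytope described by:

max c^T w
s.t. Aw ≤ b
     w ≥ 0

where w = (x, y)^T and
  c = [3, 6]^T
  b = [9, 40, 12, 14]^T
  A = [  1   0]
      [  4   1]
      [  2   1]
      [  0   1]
Each vertex is the intersection of two constraint boundaries that also satisfies all remaining constraints:
  x = 0 and y = 0 → (0, 0)
  2x + y = 12 and y = 0 → (6, 0)
  2x + y = 12 and x = 0 → (0, 12)

Vertices: (0, 0), (6, 0), (0, 12)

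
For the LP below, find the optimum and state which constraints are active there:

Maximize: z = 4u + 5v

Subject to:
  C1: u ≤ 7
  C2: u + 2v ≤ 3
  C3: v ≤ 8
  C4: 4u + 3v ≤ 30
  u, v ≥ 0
Optimal: u = 3, v = 0
Binding: C2, v ≥ 0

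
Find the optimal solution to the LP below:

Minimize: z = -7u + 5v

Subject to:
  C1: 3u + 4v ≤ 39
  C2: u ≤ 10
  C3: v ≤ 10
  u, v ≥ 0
Each vertex is the intersection of two constraint boundaries that also satisfies all remaining constraints:
  u = 0 and v = 0 → (0, 0)
  u = 10 and v = 0 → (10, 0)
  3u + 4v = 39 and u = 10 → (10, 2.25)
  3u + 4v = 39 and u = 0 → (0, 9.75)

Evaluating z = -7u + 5v at each vertex:
  (0, 0): z = 0
  (10, 0): z = -70
  (10, 2.25): z = -58.75
  (0, 9.75): z = 48.75

The minimum is at (10, 0) with z = -70.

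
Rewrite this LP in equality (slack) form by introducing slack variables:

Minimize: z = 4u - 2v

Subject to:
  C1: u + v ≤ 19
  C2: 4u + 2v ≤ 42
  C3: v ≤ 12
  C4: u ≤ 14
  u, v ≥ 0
min z = 4u - 2v

s.t.
  u + v + s1 = 19
  4u + 2v + s2 = 42
  v + s3 = 12
  u + s4 = 14
  u, v, s1, s2, s3, s4 ≥ 0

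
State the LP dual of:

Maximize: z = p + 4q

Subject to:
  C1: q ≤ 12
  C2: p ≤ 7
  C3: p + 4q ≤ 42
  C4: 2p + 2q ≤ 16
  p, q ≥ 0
Minimize: z = 12y1 + 7y2 + 42y3 + 16y4

Subject to:
  C1: -y2 - y3 - 2y4 ≤ -1
  C2: -y1 - 4y3 - 2y4 ≤ -4
  y1, y2, y3, y4 ≥ 0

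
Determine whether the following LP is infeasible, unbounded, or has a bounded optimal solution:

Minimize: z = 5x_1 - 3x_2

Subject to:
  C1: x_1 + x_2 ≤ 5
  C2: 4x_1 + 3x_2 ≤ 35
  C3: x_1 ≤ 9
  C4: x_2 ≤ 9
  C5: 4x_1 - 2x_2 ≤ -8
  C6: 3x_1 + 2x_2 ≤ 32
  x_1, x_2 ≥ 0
The point (0, 5) satisfies every constraint, so the LP is feasible; the constraints give x_1 ≤ 9 and x_2 ≤ 9, which with x_1, x_2 ≥ 0 keep the feasible region inside a bounded box. A feasible, bounded LP attains a finite optimum at a vertex.

Evaluating z = 5x_1 - 3x_2 at each vertex:
  (0, 4): z = -12
  (0.3333, 4.667): z = -12.33
  (0, 5): z = -15

Bounded optimum: z* = -15 at (0, 5).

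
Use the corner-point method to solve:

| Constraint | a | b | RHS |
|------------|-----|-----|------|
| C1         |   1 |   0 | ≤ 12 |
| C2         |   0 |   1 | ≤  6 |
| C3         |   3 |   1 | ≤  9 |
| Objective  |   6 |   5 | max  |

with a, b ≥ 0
Each vertex is the intersection of two constraint boundaries that also satisfies all remaining constraints:
  a = 0 and b = 0 → (0, 0)
  3a + b = 9 and b = 0 → (3, 0)
  b = 6 and 3a + b = 9 → (1, 6)
  b = 6 and a = 0 → (0, 6)

Evaluating z = 6a + 5b at each vertex:
  (0, 0): z = 0
  (3, 0): z = 18
  (1, 6): z = 36
  (0, 6): z = 30

The maximum is at (1, 6) with z = 36.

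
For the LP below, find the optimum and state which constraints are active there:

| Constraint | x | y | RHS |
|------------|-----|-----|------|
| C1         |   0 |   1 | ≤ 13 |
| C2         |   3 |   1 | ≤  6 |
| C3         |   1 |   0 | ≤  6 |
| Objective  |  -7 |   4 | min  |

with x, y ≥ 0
Optimal: x = 2, y = 0
Binding: C2, y ≥ 0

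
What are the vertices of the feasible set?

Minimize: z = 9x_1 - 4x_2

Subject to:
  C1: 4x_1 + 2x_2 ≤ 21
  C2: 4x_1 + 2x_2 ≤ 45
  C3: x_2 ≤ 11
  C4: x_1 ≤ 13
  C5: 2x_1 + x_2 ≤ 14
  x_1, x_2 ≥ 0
Each vertex is the intersection of two constraint boundaries that also satisfies all remaining constraints:
  x_1 = 0 and x_2 = 0 → (0, 0)
  4x_1 + 2x_2 = 21 and x_2 = 0 → (5.25, 0)
  4x_1 + 2x_2 = 21 and x_1 = 0 → (0, 10.5)

Vertices: (0, 0), (5.25, 0), (0, 10.5)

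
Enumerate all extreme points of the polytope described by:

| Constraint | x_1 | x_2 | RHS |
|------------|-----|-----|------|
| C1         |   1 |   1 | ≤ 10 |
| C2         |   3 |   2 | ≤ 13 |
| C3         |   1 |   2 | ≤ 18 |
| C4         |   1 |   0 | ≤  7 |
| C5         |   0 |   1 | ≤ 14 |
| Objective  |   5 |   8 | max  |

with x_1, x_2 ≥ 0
Each vertex is the intersection of two constraint boundaries that also satisfies all remaining constraints:
  x_1 = 0 and x_2 = 0 → (0, 0)
  3x_1 + 2x_2 = 13 and x_2 = 0 → (4.333, 0)
  3x_1 + 2x_2 = 13 and x_1 = 0 → (0, 6.5)

Vertices: (0, 0), (4.333, 0), (0, 6.5)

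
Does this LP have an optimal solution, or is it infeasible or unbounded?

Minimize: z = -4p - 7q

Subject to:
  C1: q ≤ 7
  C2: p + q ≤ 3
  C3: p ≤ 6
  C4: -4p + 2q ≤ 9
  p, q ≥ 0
The point (0, 3) satisfies every constraint, so the LP is feasible; the constraints give p ≤ 6 and q ≤ 7, which with p, q ≥ 0 keep the feasible region inside a bounded box. A feasible, bounded LP attains a finite optimum at a vertex.

The LP has an optimal solution: (0, 3) with z = -21.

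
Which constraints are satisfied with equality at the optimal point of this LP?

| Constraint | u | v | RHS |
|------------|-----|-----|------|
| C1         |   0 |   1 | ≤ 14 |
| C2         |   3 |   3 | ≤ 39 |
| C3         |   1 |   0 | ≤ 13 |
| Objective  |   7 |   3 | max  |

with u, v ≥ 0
Optimal: u = 13, v = 0
Binding: C2, C3, v ≥ 0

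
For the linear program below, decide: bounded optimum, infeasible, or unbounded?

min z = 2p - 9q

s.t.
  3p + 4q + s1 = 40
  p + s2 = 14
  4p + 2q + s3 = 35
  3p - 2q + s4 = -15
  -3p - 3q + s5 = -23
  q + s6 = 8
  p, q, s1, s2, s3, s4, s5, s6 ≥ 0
The point (0, 8) satisfies every constraint, so the LP is feasible; the constraints give p ≤ 14 and q ≤ 8, which with p, q ≥ 0 keep the feasible region inside a bounded box. A feasible, bounded LP attains a finite optimum at a vertex.

Evaluating z = 2p - 9q at each vertex:
  (0, 7.667): z = -69
  (0.06667, 7.6): z = -68.27
  (0.3333, 8): z = -71.33
  (0, 8): z = -72

Feasible with finite optimum z* = -72 at (0, 8).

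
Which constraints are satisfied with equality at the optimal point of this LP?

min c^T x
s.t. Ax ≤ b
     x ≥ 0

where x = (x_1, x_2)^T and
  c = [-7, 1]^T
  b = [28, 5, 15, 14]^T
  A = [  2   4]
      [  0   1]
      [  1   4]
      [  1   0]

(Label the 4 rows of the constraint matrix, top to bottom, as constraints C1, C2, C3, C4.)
Optimal: x_1 = 14, x_2 = 0
Binding: C1, C4, x_2 ≥ 0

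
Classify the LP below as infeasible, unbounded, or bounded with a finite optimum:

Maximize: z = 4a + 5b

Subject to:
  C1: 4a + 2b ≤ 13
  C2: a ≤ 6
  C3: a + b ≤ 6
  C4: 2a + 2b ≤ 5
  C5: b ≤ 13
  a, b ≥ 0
The point (0, 2.5) satisfies every constraint, so the LP is feasible; the constraints give a ≤ 6 and b ≤ 13, which with a, b ≥ 0 keep the feasible region inside a bounded box. A feasible, bounded LP attains a finite optimum at a vertex.

Evaluating z = 4a + 5b at each vertex:
  (0, 0): z = 0
  (2.5, 0): z = 10
  (0, 2.5): z = 12.5

The LP has an optimal solution: (0, 2.5) with z = 12.5.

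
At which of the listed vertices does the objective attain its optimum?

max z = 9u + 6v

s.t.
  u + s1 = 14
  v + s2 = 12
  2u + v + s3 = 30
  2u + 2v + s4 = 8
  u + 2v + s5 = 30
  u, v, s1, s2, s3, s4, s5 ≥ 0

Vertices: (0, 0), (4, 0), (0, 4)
Evaluating z = 9u + 6v at each vertex:
  (0, 0): z = 0
  (4, 0): z = 36
  (0, 4): z = 24

The largest value is z = 36, attained at (4, 0).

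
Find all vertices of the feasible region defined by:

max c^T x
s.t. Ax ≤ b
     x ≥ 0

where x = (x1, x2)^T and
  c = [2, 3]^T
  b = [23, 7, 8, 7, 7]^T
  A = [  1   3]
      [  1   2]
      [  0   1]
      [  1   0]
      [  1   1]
Each vertex is the intersection of two constraint boundaries that also satisfies all remaining constraints:
  x1 = 0 and x2 = 0 → (0, 0)
  x1 + 2x2 = 7 and x1 = 7 → (7, 0)
  x1 + 2x2 = 7 and x1 = 0 → (0, 3.5)

Vertices: (0, 0), (7, 0), (0, 3.5)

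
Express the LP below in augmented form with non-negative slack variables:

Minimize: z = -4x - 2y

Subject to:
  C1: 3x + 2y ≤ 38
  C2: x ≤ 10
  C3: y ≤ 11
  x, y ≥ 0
min z = -4x - 2y

s.t.
  3x + 2y + s1 = 38
  x + s2 = 10
  y + s3 = 11
  x, y, s1, s2, s3 ≥ 0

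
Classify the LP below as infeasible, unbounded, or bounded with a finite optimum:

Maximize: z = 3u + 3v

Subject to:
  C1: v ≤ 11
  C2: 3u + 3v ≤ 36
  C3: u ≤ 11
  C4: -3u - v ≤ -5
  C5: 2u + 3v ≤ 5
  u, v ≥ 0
The point (2.5, 0) satisfies every constraint, so the LP is feasible; the constraints give u ≤ 11 and v ≤ 11, which with u, v ≥ 0 keep the feasible region inside a bounded box. A feasible, bounded LP attains a finite optimum at a vertex.

Evaluating z = 3u + 3v at each vertex:
  (1.667, 0): z = 5
  (2.5, 0): z = 7.5
  (1.429, 0.7143): z = 6.429

Feasible with finite optimum z* = 7.5 at (2.5, 0).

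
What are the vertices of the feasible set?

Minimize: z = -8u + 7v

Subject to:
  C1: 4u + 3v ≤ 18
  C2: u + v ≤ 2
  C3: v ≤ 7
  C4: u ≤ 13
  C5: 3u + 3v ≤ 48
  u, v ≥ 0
Each vertex is the intersection of two constraint boundaries that also satisfies all remaining constraints:
  u = 0 and v = 0 → (0, 0)
  u + v = 2 and v = 0 → (2, 0)
  u + v = 2 and u = 0 → (0, 2)

Vertices: (0, 0), (2, 0), (0, 2)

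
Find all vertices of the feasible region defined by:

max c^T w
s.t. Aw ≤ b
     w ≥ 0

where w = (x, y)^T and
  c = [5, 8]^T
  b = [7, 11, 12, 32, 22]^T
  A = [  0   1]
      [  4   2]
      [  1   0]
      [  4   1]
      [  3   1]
Each vertex is the intersection of two constraint boundaries that also satisfies all remaining constraints:
  x = 0 and y = 0 → (0, 0)
  4x + 2y = 11 and y = 0 → (2.75, 0)
  4x + 2y = 11 and x = 0 → (0, 5.5)

Vertices: (0, 0), (2.75, 0), (0, 5.5)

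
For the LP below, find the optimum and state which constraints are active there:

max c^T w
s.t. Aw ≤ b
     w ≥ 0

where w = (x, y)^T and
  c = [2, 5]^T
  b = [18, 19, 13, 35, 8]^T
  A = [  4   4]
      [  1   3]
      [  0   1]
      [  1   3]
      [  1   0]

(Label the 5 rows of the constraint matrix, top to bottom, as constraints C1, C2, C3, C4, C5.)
Optimal: x = 0, y = 4.5
Slack at optimum:
  C1: slack = 0 (binding)
  C2: slack = 5.5
  C3: slack = 8.5
  C4: slack = 21.5
  C5: slack = 8
  x ≥ 0: x = 0 (binding)
  y ≥ 0: y = 4.5
Binding constraints: C1, x ≥ 0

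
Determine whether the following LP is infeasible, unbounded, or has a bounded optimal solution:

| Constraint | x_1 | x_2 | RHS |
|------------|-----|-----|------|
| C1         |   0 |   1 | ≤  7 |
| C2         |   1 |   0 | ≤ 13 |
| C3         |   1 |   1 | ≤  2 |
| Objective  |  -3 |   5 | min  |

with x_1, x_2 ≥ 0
The point (2, 0) satisfies every constraint, so the LP is feasible; the constraints give x_1 ≤ 13 and x_2 ≤ 7, which with x_1, x_2 ≥ 0 keep the feasible region inside a bounded box. A feasible, bounded LP attains a finite optimum at a vertex.

Feasible with finite optimum z* = -6 at (2, 0).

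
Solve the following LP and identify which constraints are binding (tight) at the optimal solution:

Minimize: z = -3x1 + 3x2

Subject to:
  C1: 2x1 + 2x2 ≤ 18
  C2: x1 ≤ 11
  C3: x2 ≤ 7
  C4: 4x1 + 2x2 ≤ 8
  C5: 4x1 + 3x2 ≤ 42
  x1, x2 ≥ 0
Optimal: x1 = 2, x2 = 0
Slack at optimum:
  C1: slack = 14
  C2: slack = 9
  C3: slack = 7
  C4: slack = 0 (binding)
  C5: slack = 34
  x1 ≥ 0: x1 = 2
  x2 ≥ 0: x2 = 0 (binding)
Binding constraints: C4, x2 ≥ 0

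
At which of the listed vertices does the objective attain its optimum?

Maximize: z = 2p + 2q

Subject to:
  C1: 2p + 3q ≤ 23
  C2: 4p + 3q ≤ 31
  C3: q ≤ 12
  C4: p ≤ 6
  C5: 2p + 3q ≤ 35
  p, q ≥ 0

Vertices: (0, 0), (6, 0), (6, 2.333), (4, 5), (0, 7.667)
(4, 5) with z = 18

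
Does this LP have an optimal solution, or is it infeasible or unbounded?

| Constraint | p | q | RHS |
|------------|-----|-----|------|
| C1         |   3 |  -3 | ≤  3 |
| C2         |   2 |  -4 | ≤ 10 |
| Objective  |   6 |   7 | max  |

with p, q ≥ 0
Feasible point: (0, 0) satisfies every constraint, so the LP is feasible.
Direction d = (0, 1): for each constraint row a, a·d ≤ 0 —
  (3)(0) + (-3)(1) = -3 ≤ 0
  (2)(0) + (-4)(1) = -4 ≤ 0
and d ≥ 0, so (0, 0) + t·d stays feasible for every t ≥ 0. Along this ray z = 6p + 7q changes by 7 per unit t, so z → +∞.

Unbounded: there is a feasible ray along which z → +∞.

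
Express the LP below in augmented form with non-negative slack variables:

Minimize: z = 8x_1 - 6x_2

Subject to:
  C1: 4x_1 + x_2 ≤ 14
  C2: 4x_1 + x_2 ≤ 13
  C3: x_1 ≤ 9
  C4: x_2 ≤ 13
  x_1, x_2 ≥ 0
min z = 8x_1 - 6x_2

s.t.
  4x_1 + x_2 + s1 = 14
  4x_1 + x_2 + s2 = 13
  x_1 + s3 = 9
  x_2 + s4 = 13
  x_1, x_2, s1, s2, s3, s4 ≥ 0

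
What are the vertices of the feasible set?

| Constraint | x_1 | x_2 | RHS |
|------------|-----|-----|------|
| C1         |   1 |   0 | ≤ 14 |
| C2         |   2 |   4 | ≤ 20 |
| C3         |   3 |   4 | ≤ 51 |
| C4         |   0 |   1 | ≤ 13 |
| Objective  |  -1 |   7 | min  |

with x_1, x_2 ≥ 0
Each vertex is the intersection of two constraint boundaries that also satisfies all remaining constraints:
  x_1 = 0 and x_2 = 0 → (0, 0)
  2x_1 + 4x_2 = 20 and x_2 = 0 → (10, 0)
  2x_1 + 4x_2 = 20 and x_1 = 0 → (0, 5)

Vertices: (0, 0), (10, 0), (0, 5)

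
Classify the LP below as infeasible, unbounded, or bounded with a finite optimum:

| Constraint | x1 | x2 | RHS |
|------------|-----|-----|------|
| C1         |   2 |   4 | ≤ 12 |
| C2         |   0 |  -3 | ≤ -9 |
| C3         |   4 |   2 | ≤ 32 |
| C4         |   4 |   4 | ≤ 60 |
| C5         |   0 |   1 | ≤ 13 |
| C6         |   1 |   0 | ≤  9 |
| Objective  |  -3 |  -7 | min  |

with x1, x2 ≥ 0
The point (0, 3) satisfies every constraint, so the LP is feasible; the constraints give x1 ≤ 9 and x2 ≤ 13, which with x1, x2 ≥ 0 keep the feasible region inside a bounded box. A feasible, bounded LP attains a finite optimum at a vertex.

The LP has an optimal solution: (0, 3) with z = -21.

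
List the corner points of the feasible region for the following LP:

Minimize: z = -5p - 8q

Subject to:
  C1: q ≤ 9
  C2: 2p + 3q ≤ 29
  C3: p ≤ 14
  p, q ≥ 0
Each vertex is the intersection of two constraint boundaries that also satisfies all remaining constraints:
  p = 0 and q = 0 → (0, 0)
  p = 14 and q = 0 → (14, 0)
  2p + 3q = 29 and p = 14 → (14, 0.3333)
  q = 9 and 2p + 3q = 29 → (1, 9)
  q = 9 and p = 0 → (0, 9)

Vertices: (0, 0), (14, 0), (14, 0.3333), (1, 9), (0, 9)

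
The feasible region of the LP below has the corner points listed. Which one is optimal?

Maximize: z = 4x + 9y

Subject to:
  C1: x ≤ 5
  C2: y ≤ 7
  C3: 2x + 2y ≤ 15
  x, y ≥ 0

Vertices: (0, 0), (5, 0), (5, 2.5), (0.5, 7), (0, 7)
(0.5, 7) with z = 65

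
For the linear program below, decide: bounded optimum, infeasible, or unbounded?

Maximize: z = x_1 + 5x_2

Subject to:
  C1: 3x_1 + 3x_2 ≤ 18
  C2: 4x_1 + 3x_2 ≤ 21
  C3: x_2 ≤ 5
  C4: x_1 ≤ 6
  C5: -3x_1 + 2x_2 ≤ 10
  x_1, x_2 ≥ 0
The point (1, 5) satisfies every constraint, so the LP is feasible; the constraints give x_1 ≤ 6 and x_2 ≤ 5, which with x_1, x_2 ≥ 0 keep the feasible region inside a bounded box. A feasible, bounded LP attains a finite optimum at a vertex.

Evaluating z = x_1 + 5x_2 at each vertex:
  (0, 0): z = 0
  (5.25, 0): z = 5.25
  (3, 3): z = 18
  (1, 5): z = 26
  (0, 5): z = 25

The LP has an optimal solution: (1, 5) with z = 26.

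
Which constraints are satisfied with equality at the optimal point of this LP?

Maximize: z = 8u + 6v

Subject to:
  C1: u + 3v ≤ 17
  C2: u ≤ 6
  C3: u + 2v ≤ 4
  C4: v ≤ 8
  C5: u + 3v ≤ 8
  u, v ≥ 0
Optimal: u = 4, v = 0
Binding: C3, v ≥ 0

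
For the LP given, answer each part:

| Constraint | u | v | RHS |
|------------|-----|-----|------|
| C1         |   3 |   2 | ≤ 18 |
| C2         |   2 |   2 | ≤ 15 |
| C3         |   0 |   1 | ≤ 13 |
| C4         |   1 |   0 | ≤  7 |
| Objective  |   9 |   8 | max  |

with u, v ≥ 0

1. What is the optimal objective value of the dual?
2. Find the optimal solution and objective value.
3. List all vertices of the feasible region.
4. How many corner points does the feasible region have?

1. 63 (by strong duality, equal to the primal optimum)
2. u = 3, v = 4.5, z = 63
3. (0, 0), (6, 0), (3, 4.5), (0, 7.5)
4. 4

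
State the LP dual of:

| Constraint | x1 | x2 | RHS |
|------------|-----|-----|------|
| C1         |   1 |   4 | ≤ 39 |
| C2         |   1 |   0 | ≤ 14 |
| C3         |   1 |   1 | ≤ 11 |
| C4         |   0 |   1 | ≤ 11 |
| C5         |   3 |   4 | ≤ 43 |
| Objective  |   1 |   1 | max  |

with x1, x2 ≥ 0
Minimize: z = 39y1 + 14y2 + 11y3 + 11y4 + 43y5

Subject to:
  C1: -y1 - y2 - y3 - 3y5 ≤ -1
  C2: -4y1 - y3 - y4 - 4y5 ≤ -1
  y1, y2, y3, y4, y5 ≥ 0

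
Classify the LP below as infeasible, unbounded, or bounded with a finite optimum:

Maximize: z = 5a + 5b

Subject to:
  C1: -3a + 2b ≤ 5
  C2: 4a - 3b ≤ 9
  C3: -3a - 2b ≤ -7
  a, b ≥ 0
Feasible point: (1, 2) satisfies every constraint, so the LP is feasible.
Direction d = (2, 3): for each constraint row a, a·d ≤ 0 —
  (-3)(2) + (2)(3) = 0 ≤ 0
  (4)(2) + (-3)(3) = -1 ≤ 0
  (-3)(2) + (-2)(3) = -12 ≤ 0
and d ≥ 0, so (1, 2) + t·d stays feasible for every t ≥ 0. Along this ray z = 5a + 5b changes by 25 per unit t, so z → +∞.

Unbounded — the objective can increase without bound over the feasible region.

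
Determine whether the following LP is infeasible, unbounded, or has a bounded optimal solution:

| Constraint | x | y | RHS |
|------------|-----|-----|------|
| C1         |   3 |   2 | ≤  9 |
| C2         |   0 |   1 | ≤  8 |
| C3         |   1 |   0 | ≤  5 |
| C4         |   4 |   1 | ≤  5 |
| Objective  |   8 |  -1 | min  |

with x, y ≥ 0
The point (0, 4.5) satisfies every constraint, so the LP is feasible; the constraints give x ≤ 5 and y ≤ 8, which with x, y ≥ 0 keep the feasible region inside a bounded box. A feasible, bounded LP attains a finite optimum at a vertex.

Bounded optimum: z* = -4.5 at (0, 4.5).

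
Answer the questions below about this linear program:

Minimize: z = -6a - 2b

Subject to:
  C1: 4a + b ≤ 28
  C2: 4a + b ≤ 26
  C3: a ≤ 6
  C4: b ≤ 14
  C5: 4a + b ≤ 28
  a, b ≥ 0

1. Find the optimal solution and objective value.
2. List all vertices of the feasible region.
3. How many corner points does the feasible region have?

1. a = 3, b = 14, z = -46
2. (0, 0), (6, 0), (6, 2), (3, 14), (0, 14)
3. 5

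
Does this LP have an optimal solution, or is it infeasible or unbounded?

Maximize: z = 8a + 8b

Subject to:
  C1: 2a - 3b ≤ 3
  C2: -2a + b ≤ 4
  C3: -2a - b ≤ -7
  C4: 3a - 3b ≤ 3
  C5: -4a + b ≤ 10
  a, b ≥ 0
Feasible point: (2, 3) satisfies every constraint, so the LP is feasible.
Direction d = (1, 1): for each constraint row a, a·d ≤ 0 —
  (2)(1) + (-3)(1) = -1 ≤ 0
  (-2)(1) + (1)(1) = -1 ≤ 0
  (-2)(1) + (-1)(1) = -3 ≤ 0
  (3)(1) + (-3)(1) = 0 ≤ 0
  (-4)(1) + (1)(1) = -3 ≤ 0
and d ≥ 0, so (2, 3) + t·d stays feasible for every t ≥ 0. Along this ray z = 8a + 8b changes by 16 per unit t, so z → +∞.

The LP is unbounded; z can be made arbitrarily large.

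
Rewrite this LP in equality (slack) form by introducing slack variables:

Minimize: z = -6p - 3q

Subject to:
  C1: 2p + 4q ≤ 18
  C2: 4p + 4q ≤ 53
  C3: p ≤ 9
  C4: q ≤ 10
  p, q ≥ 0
min z = -6p - 3q

s.t.
  2p + 4q + s1 = 18
  4p + 4q + s2 = 53
  p + s3 = 9
  q + s4 = 10
  p, q, s1, s2, s3, s4 ≥ 0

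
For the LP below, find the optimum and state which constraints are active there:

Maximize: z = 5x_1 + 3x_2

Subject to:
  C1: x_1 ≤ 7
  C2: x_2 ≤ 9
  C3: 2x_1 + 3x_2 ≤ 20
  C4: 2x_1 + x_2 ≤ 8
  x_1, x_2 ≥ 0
Optimal: x_1 = 1, x_2 = 6
Slack at optimum:
  C1: slack = 6
  C2: slack = 3
  C3: slack = 0 (binding)
  C4: slack = 0 (binding)
  x_1 ≥ 0: x_1 = 1
  x_2 ≥ 0: x_2 = 6
Binding constraints: C3, C4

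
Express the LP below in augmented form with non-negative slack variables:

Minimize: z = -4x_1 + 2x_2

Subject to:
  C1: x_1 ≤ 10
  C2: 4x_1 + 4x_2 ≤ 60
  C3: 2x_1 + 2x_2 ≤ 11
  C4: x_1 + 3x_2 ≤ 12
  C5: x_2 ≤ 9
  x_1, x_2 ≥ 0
min z = -4x_1 + 2x_2

s.t.
  x_1 + s1 = 10
  4x_1 + 4x_2 + s2 = 60
  2x_1 + 2x_2 + s3 = 11
  x_1 + 3x_2 + s4 = 12
  x_2 + s5 = 9
  x_1, x_2, s1, s2, s3, s4, s5 ≥ 0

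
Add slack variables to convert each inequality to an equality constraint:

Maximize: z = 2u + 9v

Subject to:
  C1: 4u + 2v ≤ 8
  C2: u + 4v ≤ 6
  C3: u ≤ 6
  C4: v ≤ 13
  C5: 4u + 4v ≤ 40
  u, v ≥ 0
max z = 2u + 9v

s.t.
  4u + 2v + s1 = 8
  u + 4v + s2 = 6
  u + s3 = 6
  v + s4 = 13
  4u + 4v + s5 = 40
  u, v, s1, s2, s3, s4, s5 ≥ 0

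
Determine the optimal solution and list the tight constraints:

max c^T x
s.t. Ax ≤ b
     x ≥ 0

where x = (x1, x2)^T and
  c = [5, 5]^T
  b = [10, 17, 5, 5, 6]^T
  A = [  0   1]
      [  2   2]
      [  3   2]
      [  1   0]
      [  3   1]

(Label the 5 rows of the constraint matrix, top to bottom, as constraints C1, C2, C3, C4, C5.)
Optimal: x1 = 0, x2 = 2.5
Slack at optimum:
  C1: slack = 7.5
  C2: slack = 12
  C3: slack = 0 (binding)
  C4: slack = 5
  C5: slack = 3.5
  x1 ≥ 0: x1 = 0 (binding)
  x2 ≥ 0: x2 = 2.5
Binding constraints: C3, x1 ≥ 0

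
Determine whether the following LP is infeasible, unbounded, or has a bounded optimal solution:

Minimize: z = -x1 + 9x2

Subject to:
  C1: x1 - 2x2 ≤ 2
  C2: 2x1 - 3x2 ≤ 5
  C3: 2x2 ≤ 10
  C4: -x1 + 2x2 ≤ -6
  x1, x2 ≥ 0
C1 requires x1 - 2x2 ≤ 2, while C4 (-x1 + 2x2 ≤ -6) is equivalent to x1 - 2x2 ≥ 6. Together they would need 6 ≤ x1 - 2x2 ≤ 2, which is impossible since 6 > 2. No point satisfies all constraints.

Infeasible — the constraint set is empty.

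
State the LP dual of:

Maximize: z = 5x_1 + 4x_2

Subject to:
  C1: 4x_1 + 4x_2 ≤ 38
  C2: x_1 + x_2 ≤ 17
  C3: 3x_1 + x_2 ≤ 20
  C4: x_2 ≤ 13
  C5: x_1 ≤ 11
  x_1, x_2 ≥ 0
Minimize: z = 38y1 + 17y2 + 20y3 + 13y4 + 11y5

Subject to:
  C1: -4y1 - y2 - 3y3 - y5 ≤ -5
  C2: -4y1 - y2 - y3 - y4 ≤ -4
  y1, y2, y3, y4, y5 ≥ 0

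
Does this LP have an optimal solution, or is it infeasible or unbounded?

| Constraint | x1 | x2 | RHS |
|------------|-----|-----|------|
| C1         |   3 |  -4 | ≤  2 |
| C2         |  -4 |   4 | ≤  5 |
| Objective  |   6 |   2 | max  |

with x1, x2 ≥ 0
Feasible point: (0, 0) satisfies every constraint, so the LP is feasible.
Direction d = (1, 1): for each constraint row a, a·d ≤ 0 —
  (3)(1) + (-4)(1) = -1 ≤ 0
  (-4)(1) + (4)(1) = 0 ≤ 0
and d ≥ 0, so (0, 0) + t·d stays feasible for every t ≥ 0. Along this ray z = 6x1 + 2x2 changes by 8 per unit t, so z → +∞.

Unbounded: there is a feasible ray along which z → +∞.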